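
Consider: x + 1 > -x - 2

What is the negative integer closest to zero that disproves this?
Testing negative integers from -1 downward:
x = -1: LHS = (-1) + 1 = 0, RHS = -(-1) - 2 = -1; 0 > -1 — holds
x = -2: LHS = (-2) + 1 = -1, RHS = -(-2) - 2 = 0; -1 > 0 — FAILS  ← closest negative counterexample to 0

Answer: x = -2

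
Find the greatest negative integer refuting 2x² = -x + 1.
Testing negative integers from -1 downward:
x = -1: LHS = 2·(-1)² = 2, RHS = -(-1) + 1 = 2; 2 = 2 — holds
x = -2: LHS = 2·(-2)² = 8, RHS = -(-2) + 1 = 3; 8 = 3 — FAILS  ← closest negative counterexample to 0

Answer: x = -2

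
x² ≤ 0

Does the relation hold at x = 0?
x = 0: LHS = 0² = 0; 0 ≤ 0 — holds

The relation is satisfied at x = 0.

Answer: Yes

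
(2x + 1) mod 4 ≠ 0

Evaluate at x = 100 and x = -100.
x = 100: LHS = (2·100 + 1) mod 4 = 201 mod 4 = 1; 1 ≠ 0 — holds
x = -100: LHS = (2·(-100) + 1) mod 4 = (-199) mod 4 = 1; 1 ≠ 0 — holds

Answer: Yes, holds for both x = 100 and x = -100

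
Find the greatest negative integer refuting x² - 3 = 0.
Testing negative integers from -1 downward:
x = -1: LHS = (-1)² - 3 = -2; -2 = 0 — FAILS  ← closest negative counterexample to 0

Answer: x = -1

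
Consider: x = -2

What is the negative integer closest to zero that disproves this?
Testing negative integers from -1 downward:
x = -1: -1 = -2 — FAILS  ← closest negative counterexample to 0

Answer: x = -1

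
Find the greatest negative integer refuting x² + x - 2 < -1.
Testing negative integers from -1 downward:
x = -1: LHS = (-1)² + (-1) - 2 = -2; -2 < -1 — holds
x = -2: LHS = (-2)² + (-2) - 2 = 0; 0 < -1 — FAILS  ← closest negative counterexample to 0

Answer: x = -2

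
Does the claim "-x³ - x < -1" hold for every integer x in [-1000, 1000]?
The claim fails at x = 0:
x = 0: LHS = -0³ - 0 = 0; 0 < -1 — FAILS

Because a single integer refutes it, the statement is false.

Answer: False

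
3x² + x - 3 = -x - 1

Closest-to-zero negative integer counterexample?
Testing negative integers from -1 downward:
x = -1: LHS = 3·(-1)² + (-1) - 3 = -1, RHS = -(-1) - 1 = 0; -1 = 0 — FAILS  ← closest negative counterexample to 0

Answer: x = -1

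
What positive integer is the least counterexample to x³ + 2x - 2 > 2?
Testing positive integers:
x = 1: LHS = 1³ + 2·1 - 2 = 1; 1 > 2 — FAILS  ← smallest positive counterexample

Answer: x = 1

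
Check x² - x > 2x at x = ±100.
x = 100: LHS = 100² - 100 = 9900, RHS = 2·100 = 200; 9900 > 200 — holds
x = -100: LHS = (-100)² - (-100) = 10100, RHS = 2·(-100) = -200; 10100 > -200 — holds

Answer: Yes, holds for both x = 100 and x = -100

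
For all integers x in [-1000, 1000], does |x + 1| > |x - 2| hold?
The claim fails at x = 0:
x = 0: LHS = |0 + 1| = |1| = 1, RHS = |0 - 2| = |-2| = 2; 1 > 2 — FAILS

Because a single integer refutes it, the statement is false.

Answer: False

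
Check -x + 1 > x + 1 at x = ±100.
x = 100: LHS = -100 + 1 = -99, RHS = 100 + 1 = 101; -99 > 101 — FAILS
x = -100: LHS = -(-100) + 1 = 101, RHS = (-100) + 1 = -99; 101 > -99 — holds

Answer: Partially: fails for x = 100, holds for x = -100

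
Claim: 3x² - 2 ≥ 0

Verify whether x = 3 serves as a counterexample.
Substitute x = 3 into the relation:
x = 3: LHS = 3·3² - 2 = 25; 25 ≥ 0 — holds

The claim holds here, so x = 3 is not a counterexample. (A counterexample exists elsewhere, e.g. x = 0.)

Answer: No, x = 3 is not a counterexample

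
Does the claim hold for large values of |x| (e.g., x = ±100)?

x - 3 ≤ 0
x = 100: LHS = 100 - 3 = 97; 97 ≤ 0 — FAILS
x = -100: LHS = (-100) - 3 = -103; -103 ≤ 0 — holds

Answer: Partially: fails for x = 100, holds for x = -100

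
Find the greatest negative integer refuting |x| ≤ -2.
Testing negative integers from -1 downward:
x = -1: LHS = |-1| = 1; 1 ≤ -2 — FAILS  ← closest negative counterexample to 0

Answer: x = -1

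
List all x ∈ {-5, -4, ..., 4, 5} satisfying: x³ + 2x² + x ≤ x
Holds for: {-5, -4, -3, -2, 0}
Fails for: {-1, 1, 2, 3, 4, 5}

Answer: {-5, -4, -3, -2, 0}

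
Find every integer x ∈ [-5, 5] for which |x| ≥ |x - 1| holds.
Holds for: {1, 2, 3, 4, 5}
Fails for: {-5, -4, -3, -2, -1, 0}

Answer: {1, 2, 3, 4, 5}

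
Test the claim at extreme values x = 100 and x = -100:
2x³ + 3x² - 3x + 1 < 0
x = 100: LHS = 2·100³ + 3·100² - 3·100 + 1 = 2029701; 2029701 < 0 — FAILS
x = -100: LHS = 2·(-100)³ + 3·(-100)² - 3·(-100) + 1 = -1969699; -1969699 < 0 — holds

Answer: Partially: fails for x = 100, holds for x = -100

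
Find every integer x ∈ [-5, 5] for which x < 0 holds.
Holds for: {-5, -4, -3, -2, -1}
Fails for: {0, 1, 2, 3, 4, 5}

Answer: {-5, -4, -3, -2, -1}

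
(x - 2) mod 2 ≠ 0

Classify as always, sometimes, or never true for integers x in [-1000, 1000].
Holds at x = 1: LHS = (1 - 2) mod 2 = (-1) mod 2 = 1; 1 ≠ 0 — holds
Fails at x = 0: LHS = (0 - 2) mod 2 = (-2) mod 2 = 0; 0 ≠ 0 — FAILS
It is satisfied by some integers in the range but not all.

Answer: Sometimes true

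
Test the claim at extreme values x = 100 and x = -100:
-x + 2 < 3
x = 100: LHS = -100 + 2 = -98; -98 < 3 — holds
x = -100: LHS = -(-100) + 2 = 102; 102 < 3 — FAILS

Answer: Partially: holds for x = 100, fails for x = -100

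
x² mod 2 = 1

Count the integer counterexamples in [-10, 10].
Counterexamples in [-10, 10]: {-10, -8, -6, -4, -2, 0, 2, 4, 6, 8, 10}.

Counting them gives 11 values.

Answer: 11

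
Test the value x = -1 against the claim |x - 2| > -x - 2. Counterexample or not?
Substitute x = -1 into the relation:
x = -1: LHS = |(-1) - 2| = |-3| = 3, RHS = -(-1) - 2 = -1; 3 > -1 — holds

The relation holds at x = -1, so it is not a counterexample.

Answer: No, x = -1 is not a counterexample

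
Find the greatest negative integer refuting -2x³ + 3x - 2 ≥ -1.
Testing negative integers from -1 downward:
x = -1: LHS = -2·(-1)³ + 3·(-1) - 2 = -3; -3 ≥ -1 — FAILS  ← closest negative counterexample to 0

Answer: x = -1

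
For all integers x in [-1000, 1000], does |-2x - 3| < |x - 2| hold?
The claim fails at x = 0:
x = 0: LHS = |-2·0 - 3| = |-3| = 3, RHS = |0 - 2| = |-2| = 2; 3 < 2 — FAILS

Because a single integer refutes it, the statement is false.

Answer: False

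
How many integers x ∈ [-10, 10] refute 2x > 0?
Counterexamples in [-10, 10]: {-10, -9, -8, -7, -6, -5, -4, -3, -2, -1, 0}.

Counting them gives 11 values.

Answer: 11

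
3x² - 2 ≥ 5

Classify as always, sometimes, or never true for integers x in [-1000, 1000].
Holds at x = 2: LHS = 3·2² - 2 = 10; 10 ≥ 5 — holds
Fails at x = 0: LHS = 3·0² - 2 = -2; -2 ≥ 5 — FAILS
It is satisfied by some integers in the range but not all.

Answer: Sometimes true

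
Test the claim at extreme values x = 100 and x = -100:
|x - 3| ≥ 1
x = 100: LHS = |100 - 3| = |97| = 97; 97 ≥ 1 — holds
x = -100: LHS = |(-100) - 3| = |-103| = 103; 103 ≥ 1 — holds

Answer: Yes, holds for both x = 100 and x = -100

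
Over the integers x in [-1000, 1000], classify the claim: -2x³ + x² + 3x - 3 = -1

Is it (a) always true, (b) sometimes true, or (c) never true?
Holds at x = 1: LHS = -2·1³ + 1² + 3·1 - 3 = -1; -1 = -1 — holds
Fails at x = 0: LHS = -2·0³ + 0² + 3·0 - 3 = -3; -3 = -1 — FAILS
It is satisfied by some integers in the range but not all.

Answer: Sometimes true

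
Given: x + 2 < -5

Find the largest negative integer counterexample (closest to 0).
Testing negative integers from -1 downward:
x = -1: LHS = (-1) + 2 = 1; 1 < -5 — FAILS  ← closest negative counterexample to 0

Answer: x = -1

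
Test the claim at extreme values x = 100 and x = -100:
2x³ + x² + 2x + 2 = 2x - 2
x = 100: LHS = 2·100³ + 100² + 2·100 + 2 = 2010202, RHS = 2·100 - 2 = 198; 2010202 = 198 — FAILS
x = -100: LHS = 2·(-100)³ + (-100)² + 2·(-100) + 2 = -1990198, RHS = 2·(-100) - 2 = -202; -1990198 = -202 — FAILS

Answer: No, fails for both x = 100 and x = -100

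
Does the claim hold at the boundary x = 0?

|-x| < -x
x = 0: LHS = |-0| = |0| = 0, RHS = -0 = 0; 0 < 0 — FAILS

The relation fails at x = 0, so x = 0 is a counterexample.

Answer: No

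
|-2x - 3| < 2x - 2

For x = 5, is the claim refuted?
Substitute x = 5 into the relation:
x = 5: LHS = |-2·5 - 3| = |-13| = 13, RHS = 2·5 - 2 = 8; 13 < 8 — FAILS

Since the claim fails at x = 5, this value is a counterexample.

Answer: Yes, x = 5 is a counterexample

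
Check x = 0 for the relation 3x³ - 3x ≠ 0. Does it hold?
x = 0: LHS = 3·0³ - 3·0 = 0; 0 ≠ 0 — FAILS

The relation fails at x = 0, so x = 0 is a counterexample.

Answer: No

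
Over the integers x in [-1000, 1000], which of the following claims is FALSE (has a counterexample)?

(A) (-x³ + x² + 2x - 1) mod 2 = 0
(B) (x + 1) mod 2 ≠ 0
(A) x = 0: LHS = (-0³ + 0² + 2·0 - 1) mod 2 = (-1) mod 2 = 1; 1 = 0 — FAILS
(B) x = 1: LHS = (1 + 1) mod 2 = 2 mod 2 = 0; 0 ≠ 0 — FAILS

Answer: Both A and B are false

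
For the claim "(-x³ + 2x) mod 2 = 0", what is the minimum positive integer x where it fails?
Testing positive integers:
x = 1: LHS = (-1³ + 2·1) mod 2 = 1 mod 2 = 1; 1 = 0 — FAILS  ← smallest positive counterexample

Answer: x = 1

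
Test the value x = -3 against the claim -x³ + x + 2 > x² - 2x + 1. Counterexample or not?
Substitute x = -3 into the relation:
x = -3: LHS = -(-3)³ + (-3) + 2 = 26, RHS = (-3)² - 2·(-3) + 1 = 16; 26 > 16 — holds

The claim holds here, so x = -3 is not a counterexample. (A counterexample exists elsewhere, e.g. x = -1.)

Answer: No, x = -3 is not a counterexample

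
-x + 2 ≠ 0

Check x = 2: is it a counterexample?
Substitute x = 2 into the relation:
x = 2: LHS = -2 + 2 = 0; 0 ≠ 0 — FAILS

Since the claim fails at x = 2, this value is a counterexample.

Answer: Yes, x = 2 is a counterexample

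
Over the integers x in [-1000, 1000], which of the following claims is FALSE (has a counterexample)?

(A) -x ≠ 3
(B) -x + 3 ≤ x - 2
(A) x = -3: LHS = -(-3) = 3; 3 ≠ 3 — FAILS
(B) x = 0: LHS = -0 + 3 = 3, RHS = 0 - 2 = -2; 3 ≤ -2 — FAILS

Answer: Both A and B are false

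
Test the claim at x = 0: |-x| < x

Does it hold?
x = 0: LHS = |-0| = |0| = 0; 0 < 0 — FAILS

The relation fails at x = 0, so x = 0 is a counterexample.

Answer: No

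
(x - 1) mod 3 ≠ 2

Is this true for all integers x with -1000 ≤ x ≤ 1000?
The claim fails at x = 0:
x = 0: LHS = (0 - 1) mod 3 = (-1) mod 3 = 2; 2 ≠ 2 — FAILS

Because a single integer refutes it, the statement is false.

Answer: False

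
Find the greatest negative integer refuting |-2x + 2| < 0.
Testing negative integers from -1 downward:
x = -1: LHS = |-2·(-1) + 2| = |4| = 4; 4 < 0 — FAILS  ← closest negative counterexample to 0

Answer: x = -1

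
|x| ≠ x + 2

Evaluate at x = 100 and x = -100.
x = 100: LHS = |100| = 100, RHS = 100 + 2 = 102; 100 ≠ 102 — holds
x = -100: LHS = |-100| = 100, RHS = (-100) + 2 = -98; 100 ≠ -98 — holds

Answer: Yes, holds for both x = 100 and x = -100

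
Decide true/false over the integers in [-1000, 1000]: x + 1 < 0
The claim fails at x = 0:
x = 0: LHS = 0 + 1 = 1; 1 < 0 — FAILS

Because a single integer refutes it, the statement is false.

Answer: False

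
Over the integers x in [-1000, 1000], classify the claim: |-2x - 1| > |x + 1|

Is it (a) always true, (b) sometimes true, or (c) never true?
Holds at x = 1: LHS = |-2·1 - 1| = |-3| = 3, RHS = |1 + 1| = |2| = 2; 3 > 2 — holds
Fails at x = 0: LHS = |-2·0 - 1| = |-1| = 1, RHS = |0 + 1| = |1| = 1; 1 > 1 — FAILS
It is satisfied by some integers in the range but not all.

Answer: Sometimes true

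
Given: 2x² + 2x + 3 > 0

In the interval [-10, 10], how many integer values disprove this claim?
Over all integers in [-10, 10], LHS − RHS is smallest at x = 0, where it equals 3:
x = 0: LHS = 2·0² + 2·0 + 3 = 3; 3 > 0 — holds
At the ends of the range:
x = -10: LHS = 2·(-10)² + 2·(-10) + 3 = 183; 183 > 0 — holds
x = 10: LHS = 2·10² + 2·10 + 3 = 223; 223 > 0 — holds
Hence LHS − RHS is never zero or negative, i.e. LHS > RHS throughout, so the relation holds for every integer in [-10, 10].

No counterexample appears in that range.

Answer: 0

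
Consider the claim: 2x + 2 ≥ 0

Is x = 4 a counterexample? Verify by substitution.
Substitute x = 4 into the relation:
x = 4: LHS = 2·4 + 2 = 10; 10 ≥ 0 — holds

The claim holds here, so x = 4 is not a counterexample. (A counterexample exists elsewhere, e.g. x = -2.)

Answer: No, x = 4 is not a counterexample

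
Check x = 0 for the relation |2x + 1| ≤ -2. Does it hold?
x = 0: LHS = |2·0 + 1| = |1| = 1; 1 ≤ -2 — FAILS

The relation fails at x = 0, so x = 0 is a counterexample.

Answer: No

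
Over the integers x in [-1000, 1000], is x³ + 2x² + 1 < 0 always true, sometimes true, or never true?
Holds at x = -3: LHS = (-3)³ + 2·(-3)² + 1 = -8; -8 < 0 — holds
Fails at x = 0: LHS = 0³ + 2·0² + 1 = 1; 1 < 0 — FAILS
It is satisfied by some integers in the range but not all.

Answer: Sometimes true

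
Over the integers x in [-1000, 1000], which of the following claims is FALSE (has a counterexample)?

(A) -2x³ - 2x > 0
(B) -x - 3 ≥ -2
(A) x = 0: LHS = -2·0³ - 2·0 = 0; 0 > 0 — FAILS
(B) x = 0: LHS = -0 - 3 = -3; -3 ≥ -2 — FAILS

Answer: Both A and B are false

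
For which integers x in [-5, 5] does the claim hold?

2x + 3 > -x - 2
Holds for: {-1, 0, 1, 2, 3, 4, 5}
Fails for: {-5, -4, -3, -2}

Answer: {-1, 0, 1, 2, 3, 4, 5}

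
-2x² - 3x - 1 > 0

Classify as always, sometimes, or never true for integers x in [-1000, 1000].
Over all integers in [-1000, 1000], LHS − RHS is largest at x = -1, where it equals 0:
x = -1: LHS = -2·(-1)² - 3·(-1) - 1 = 0; 0 > 0 — FAILS
At the ends of the range:
x = -1000: LHS = -2·(-1000)² - 3·(-1000) - 1 = -1997001; -1997001 > 0 — FAILS
x = 1000: LHS = -2·1000² - 3·1000 - 1 = -2003001; -2003001 > 0 — FAILS
Hence LHS − RHS is never positive, i.e. LHS ≤ RHS throughout, so the claimed relation (>) fails for every integer in [-1000, 1000].

No integer in the range satisfies it.

Answer: Never true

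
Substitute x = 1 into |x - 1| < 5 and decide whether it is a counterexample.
Substitute x = 1 into the relation:
x = 1: LHS = |1 - 1| = |0| = 0; 0 < 5 — holds

The claim holds here, so x = 1 is not a counterexample. (A counterexample exists elsewhere, e.g. x = -4.)

Answer: No, x = 1 is not a counterexample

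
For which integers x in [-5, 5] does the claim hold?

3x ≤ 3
Holds for: {-5, -4, -3, -2, -1, 0, 1}
Fails for: {2, 3, 4, 5}

Answer: {-5, -4, -3, -2, -1, 0, 1}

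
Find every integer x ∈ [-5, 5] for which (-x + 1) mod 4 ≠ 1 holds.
Holds for: {-5, -3, -2, -1, 1, 2, 3, 5}
Fails for: {-4, 0, 4}

Answer: {-5, -3, -2, -1, 1, 2, 3, 5}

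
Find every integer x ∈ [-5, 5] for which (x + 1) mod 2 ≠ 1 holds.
Holds for: {-5, -3, -1, 1, 3, 5}
Fails for: {-4, -2, 0, 2, 4}

Answer: {-5, -3, -1, 1, 3, 5}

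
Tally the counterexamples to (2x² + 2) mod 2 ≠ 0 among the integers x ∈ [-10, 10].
Counterexamples in [-10, 10]: {-10, -9, -8, -7, -6, -5, -4, -3, -2, -1, 0, 1, 2, 3, 4, 5, 6, 7, 8, 9, 10}.

Counting them gives 21 values.

Answer: 21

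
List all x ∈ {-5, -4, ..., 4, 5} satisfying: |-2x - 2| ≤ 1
Holds for: {-1}
Fails for: {-5, -4, -3, -2, 0, 1, 2, 3, 4, 5}

Answer: {-1}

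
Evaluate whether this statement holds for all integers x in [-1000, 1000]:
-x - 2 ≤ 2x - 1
The claim fails at x = -1:
x = -1: LHS = -(-1) - 2 = -1, RHS = 2·(-1) - 1 = -3; -1 ≤ -3 — FAILS

Because a single integer refutes it, the statement is false.

Answer: False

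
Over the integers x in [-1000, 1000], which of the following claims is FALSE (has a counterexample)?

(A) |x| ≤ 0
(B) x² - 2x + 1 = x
(A) x = 1: LHS = |1| = 1; 1 ≤ 0 — FAILS
(B) x = 0: LHS = 0² - 2·0 + 1 = 1; 1 = 0 — FAILS

Answer: Both A and B are false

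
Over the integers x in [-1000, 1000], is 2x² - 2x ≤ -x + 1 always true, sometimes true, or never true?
Holds at x = 0: LHS = 2·0² - 2·0 = 0, RHS = -0 + 1 = 1; 0 ≤ 1 — holds
Fails at x = -1: LHS = 2·(-1)² - 2·(-1) = 4, RHS = -(-1) + 1 = 2; 4 ≤ 2 — FAILS
It is satisfied by some integers in the range but not all.

Answer: Sometimes true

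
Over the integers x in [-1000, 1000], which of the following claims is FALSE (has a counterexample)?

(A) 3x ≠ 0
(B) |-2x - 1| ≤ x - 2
(A) x = 0: LHS = 3·0 = 0; 0 ≠ 0 — FAILS
(B) x = 0: LHS = |-2·0 - 1| = |-1| = 1, RHS = 0 - 2 = -2; 1 ≤ -2 — FAILS

Answer: Both A and B are false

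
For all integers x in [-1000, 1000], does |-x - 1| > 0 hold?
The claim fails at x = -1:
x = -1: LHS = |-(-1) - 1| = |0| = 0; 0 > 0 — FAILS

Because a single integer refutes it, the statement is false.

Answer: False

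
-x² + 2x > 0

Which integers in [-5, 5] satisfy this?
Holds for: {1}
Fails for: {-5, -4, -3, -2, -1, 0, 2, 3, 4, 5}

Answer: {1}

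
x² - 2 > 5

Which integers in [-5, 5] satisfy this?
Holds for: {-5, -4, -3, 3, 4, 5}
Fails for: {-2, -1, 0, 1, 2}

Answer: {-5, -4, -3, 3, 4, 5}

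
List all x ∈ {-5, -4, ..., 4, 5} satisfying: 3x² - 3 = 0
Holds for: {-1, 1}
Fails for: {-5, -4, -3, -2, 0, 2, 3, 4, 5}

Answer: {-1, 1}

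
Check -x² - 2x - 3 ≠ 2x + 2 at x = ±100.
x = 100: LHS = -100² - 2·100 - 3 = -10203, RHS = 2·100 + 2 = 202; -10203 ≠ 202 — holds
x = -100: LHS = -(-100)² - 2·(-100) - 3 = -9803, RHS = 2·(-100) + 2 = -198; -9803 ≠ -198 — holds

Answer: Yes, holds for both x = 100 and x = -100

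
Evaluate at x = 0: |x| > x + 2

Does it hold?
x = 0: LHS = |0| = 0, RHS = 0 + 2 = 2; 0 > 2 — FAILS

The relation fails at x = 0, so x = 0 is a counterexample.

Answer: No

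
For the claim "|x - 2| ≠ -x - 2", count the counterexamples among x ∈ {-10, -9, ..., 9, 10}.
Over all integers in [-10, 10], LHS − RHS is always positive; it is smallest at x = 0, where it equals 4:
x = 0: LHS = |0 - 2| = |-2| = 2, RHS = -0 - 2 = -2; 2 ≠ -2 — holds
At the ends of the range:
x = -10: LHS = |(-10) - 2| = |-12| = 12, RHS = -(-10) - 2 = 8; 12 ≠ 8 — holds
x = 10: LHS = |10 - 2| = |8| = 8, RHS = -10 - 2 = -12; 8 ≠ -12 — holds
Hence LHS − RHS is never 0, i.e. the two sides are never equal, so the relation holds for every integer in [-10, 10].

No counterexample appears in that range.

Answer: 0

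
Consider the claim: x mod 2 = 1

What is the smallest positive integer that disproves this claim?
Testing positive integers:
x = 1: LHS = 1 mod 2 = 1; 1 = 1 — holds
x = 2: LHS = 2 mod 2 = 0; 0 = 1 — FAILS  ← smallest positive counterexample

Answer: x = 2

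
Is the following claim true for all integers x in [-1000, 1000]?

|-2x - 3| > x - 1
Over all integers in [-1000, 1000], LHS − RHS is smallest at x = -1, where it equals 3:
x = -1: LHS = |-2·(-1) - 3| = |-1| = 1, RHS = (-1) - 1 = -2; 1 > -2 — holds
At the ends of the range:
x = -1000: LHS = |-2·(-1000) - 3| = |1997| = 1997, RHS = (-1000) - 1 = -1001; 1997 > -1001 — holds
x = 1000: LHS = |-2·1000 - 3| = |-2003| = 2003, RHS = 1000 - 1 = 999; 2003 > 999 — holds
Hence LHS − RHS is never zero or negative, i.e. LHS > RHS throughout, so the relation holds for every integer in [-1000, 1000].

No counterexample exists.

Answer: True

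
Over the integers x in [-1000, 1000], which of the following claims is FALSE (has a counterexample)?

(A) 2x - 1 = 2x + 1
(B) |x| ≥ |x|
(A) x = 0: LHS = 2·0 - 1 = -1, RHS = 2·0 + 1 = 1; -1 = 1 — FAILS

(B) Over all integers in [-1000, 1000], LHS − RHS is smallest at x = 0, where it equals 0:
x = 0: LHS = |0| = 0, RHS = |0| = 0; 0 ≥ 0 — holds
At the ends of the range:
x = -1000: LHS = |-1000| = 1000, RHS = |-1000| = 1000; 1000 ≥ 1000 — holds
x = 1000: LHS = |1000| = 1000, RHS = |1000| = 1000; 1000 ≥ 1000 — holds
Hence LHS − RHS is never negative, i.e. LHS ≥ RHS throughout, so the relation holds for every integer in [-1000, 1000].

Only (A) has a counterexample.

Answer: A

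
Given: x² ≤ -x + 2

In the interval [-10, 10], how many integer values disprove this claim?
Counterexamples in [-10, 10]: {-10, -9, -8, -7, -6, -5, -4, -3, 2, 3, 4, 5, 6, 7, 8, 9, 10}.

Counting them gives 17 values.

Answer: 17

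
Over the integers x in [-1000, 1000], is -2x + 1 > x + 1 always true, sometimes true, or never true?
Holds at x = -1: LHS = -2·(-1) + 1 = 3, RHS = (-1) + 1 = 0; 3 > 0 — holds
Fails at x = 0: LHS = -2·0 + 1 = 1, RHS = 0 + 1 = 1; 1 > 1 — FAILS
It is satisfied by some integers in the range but not all.

Answer: Sometimes true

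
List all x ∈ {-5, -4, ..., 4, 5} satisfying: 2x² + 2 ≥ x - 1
Over all integers in [-5, 5], LHS − RHS is smallest at x = 0, where it equals 3:
x = 0: LHS = 2·0² + 2 = 2, RHS = 0 - 1 = -1; 2 ≥ -1 — holds
At the ends of the range:
x = -5: LHS = 2·(-5)² + 2 = 52, RHS = (-5) - 1 = -6; 52 ≥ -6 — holds
x = 5: LHS = 2·5² + 2 = 52, RHS = 5 - 1 = 4; 52 ≥ 4 — holds
Hence LHS − RHS is never negative, i.e. LHS ≥ RHS throughout, so the relation holds for every integer in [-5, 5].

Answer: All integers in [-5, 5]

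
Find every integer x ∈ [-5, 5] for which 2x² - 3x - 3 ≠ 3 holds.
Track d = LHS − RHS over the integers in [-5, 5]. Equality would need d = 0, but d changes sign only between consecutive integers, jumping over 0:
x = -2: LHS = 2·(-2)² - 3·(-2) - 3 = 11; 11 ≠ 3 — holds  (d = 8)
x = -1: LHS = 2·(-1)² - 3·(-1) - 3 = 2; 2 ≠ 3 — holds  (d = -1)
x = 2: LHS = 2·2² - 3·2 - 3 = -1; -1 ≠ 3 — holds  (d = -4)
x = 3: LHS = 2·3² - 3·3 - 3 = 6; 6 ≠ 3 — holds  (d = 3)
Away from these crossings d keeps a constant sign, and checking every integer in [-5, 5] confirms d ≠ 0 throughout. Hence the two sides are never equal, so the relation holds for every integer in [-5, 5].

Answer: All integers in [-5, 5]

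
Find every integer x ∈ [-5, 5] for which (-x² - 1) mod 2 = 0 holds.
Holds for: {-5, -3, -1, 1, 3, 5}
Fails for: {-4, -2, 0, 2, 4}

Answer: {-5, -3, -1, 1, 3, 5}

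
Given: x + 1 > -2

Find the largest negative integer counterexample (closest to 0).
Testing negative integers from -1 downward:
x = -1: LHS = (-1) + 1 = 0; 0 > -2 — holds
x = -2: LHS = (-2) + 1 = -1; -1 > -2 — holds
x = -3: LHS = (-3) + 1 = -2; -2 > -2 — FAILS  ← closest negative counterexample to 0

Answer: x = -3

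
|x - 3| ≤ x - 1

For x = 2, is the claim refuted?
Substitute x = 2 into the relation:
x = 2: LHS = |2 - 3| = |-1| = 1, RHS = 2 - 1 = 1; 1 ≤ 1 — holds

The claim holds here, so x = 2 is not a counterexample. (A counterexample exists elsewhere, e.g. x = 0.)

Answer: No, x = 2 is not a counterexample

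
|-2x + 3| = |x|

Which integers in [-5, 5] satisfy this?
Holds for: {1, 3}
Fails for: {-5, -4, -3, -2, -1, 0, 2, 4, 5}

Answer: {1, 3}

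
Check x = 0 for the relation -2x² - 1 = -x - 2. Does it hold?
x = 0: LHS = -2·0² - 1 = -1, RHS = -0 - 2 = -2; -1 = -2 — FAILS

The relation fails at x = 0, so x = 0 is a counterexample.

Answer: No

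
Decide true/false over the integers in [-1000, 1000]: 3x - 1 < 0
The claim fails at x = 1:
x = 1: LHS = 3·1 - 1 = 2; 2 < 0 — FAILS

Because a single integer refutes it, the statement is false.

Answer: False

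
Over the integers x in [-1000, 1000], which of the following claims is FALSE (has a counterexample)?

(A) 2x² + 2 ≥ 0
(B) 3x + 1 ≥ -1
(A) Over all integers in [-1000, 1000], LHS − RHS is smallest at x = 0, where it equals 2:
x = 0: LHS = 2·0² + 2 = 2; 2 ≥ 0 — holds
At the ends of the range:
x = -1000: LHS = 2·(-1000)² + 2 = 2000002; 2000002 ≥ 0 — holds
x = 1000: LHS = 2·1000² + 2 = 2000002; 2000002 ≥ 0 — holds
Hence LHS − RHS is never negative, i.e. LHS ≥ RHS throughout, so the relation holds for every integer in [-1000, 1000].

(B) x = -1: LHS = 3·(-1) + 1 = -2; -2 ≥ -1 — FAILS

Only (B) has a counterexample.

Answer: B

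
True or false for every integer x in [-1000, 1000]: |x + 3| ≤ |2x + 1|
The claim fails at x = 0:
x = 0: LHS = |0 + 3| = |3| = 3, RHS = |2·0 + 1| = |1| = 1; 3 ≤ 1 — FAILS

Because a single integer refutes it, the statement is false.

Answer: False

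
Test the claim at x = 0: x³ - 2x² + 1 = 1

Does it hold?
x = 0: LHS = 0³ - 2·0² + 1 = 1; 1 = 1 — holds

The relation is satisfied at x = 0.

Answer: Yes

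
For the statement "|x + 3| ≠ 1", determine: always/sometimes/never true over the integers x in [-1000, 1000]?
Holds at x = 0: LHS = |0 + 3| = |3| = 3; 3 ≠ 1 — holds
Fails at x = -2: LHS = |(-2) + 3| = |1| = 1; 1 ≠ 1 — FAILS
It is satisfied by some integers in the range but not all.

Answer: Sometimes true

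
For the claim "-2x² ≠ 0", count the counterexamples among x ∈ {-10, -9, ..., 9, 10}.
Counterexamples in [-10, 10]: {0}.

Counting them gives 1 values.

Answer: 1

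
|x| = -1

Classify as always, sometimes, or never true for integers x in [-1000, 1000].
An absolute value is never negative, so the left side is ≥ 0 for every x, while the right side is -1. Tightest case in [-1000, 1000] is x = 0:
x = 0: LHS = |0| = 0; 0 = -1 — FAILS
Hence LHS − RHS is never 0, i.e. the two sides are never equal, so the claimed relation (=) fails for every integer in [-1000, 1000].

No integer in the range satisfies it.

Answer: Never true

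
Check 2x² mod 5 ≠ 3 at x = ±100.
x = 100: LHS = (2·100²) mod 5 = 20000 mod 5 = 0; 0 ≠ 3 — holds
x = -100: LHS = (2·(-100)²) mod 5 = 20000 mod 5 = 0; 0 ≠ 3 — holds

Answer: Yes, holds for both x = 100 and x = -100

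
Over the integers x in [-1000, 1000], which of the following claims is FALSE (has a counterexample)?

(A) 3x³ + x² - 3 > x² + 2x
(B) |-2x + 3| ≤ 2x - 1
(A) x = 0: LHS = 3·0³ + 0² - 3 = -3, RHS = 0² + 2·0 = 0; -3 > 0 — FAILS
(B) x = 0: LHS = |-2·0 + 3| = |3| = 3, RHS = 2·0 - 1 = -1; 3 ≤ -1 — FAILS

Answer: Both A and B are false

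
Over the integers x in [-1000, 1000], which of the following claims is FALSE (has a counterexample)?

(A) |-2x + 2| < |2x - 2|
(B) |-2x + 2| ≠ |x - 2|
(A) x = 0: LHS = |-2·0 + 2| = |2| = 2, RHS = |2·0 - 2| = |-2| = 2; 2 < 2 — FAILS
(B) x = 0: LHS = |-2·0 + 2| = |2| = 2, RHS = |0 - 2| = |-2| = 2; 2 ≠ 2 — FAILS

Answer: Both A and B are false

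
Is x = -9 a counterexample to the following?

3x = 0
Substitute x = -9 into the relation:
x = -9: LHS = 3·(-9) = -27; -27 = 0 — FAILS

Since the claim fails at x = -9, this value is a counterexample.

Answer: Yes, x = -9 is a counterexample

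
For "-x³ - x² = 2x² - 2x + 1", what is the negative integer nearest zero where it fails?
Testing negative integers from -1 downward:
x = -1: LHS = -(-1)³ - (-1)² = 0, RHS = 2·(-1)² - 2·(-1) + 1 = 5; 0 = 5 — FAILS  ← closest negative counterexample to 0

Answer: x = -1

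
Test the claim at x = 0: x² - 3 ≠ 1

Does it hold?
x = 0: LHS = 0² - 3 = -3; -3 ≠ 1 — holds

The relation is satisfied at x = 0.

Answer: Yes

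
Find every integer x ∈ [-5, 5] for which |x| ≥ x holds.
Over all integers in [-5, 5], LHS − RHS is smallest at x = 0, where it equals 0:
x = 0: LHS = |0| = 0; 0 ≥ 0 — holds
At the ends of the range:
x = -5: LHS = |-5| = 5; 5 ≥ -5 — holds
x = 5: LHS = |5| = 5; 5 ≥ 5 — holds
Hence LHS − RHS is never negative, i.e. LHS ≥ RHS throughout, so the relation holds for every integer in [-5, 5].

Answer: All integers in [-5, 5]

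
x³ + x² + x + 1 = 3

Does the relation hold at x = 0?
x = 0: LHS = 0³ + 0² + 0 + 1 = 1; 1 = 3 — FAILS

The relation fails at x = 0, so x = 0 is a counterexample.

Answer: No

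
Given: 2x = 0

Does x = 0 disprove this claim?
Substitute x = 0 into the relation:
x = 0: LHS = 2·0 = 0; 0 = 0 — holds

The claim holds here, so x = 0 is not a counterexample. (A counterexample exists elsewhere, e.g. x = 1.)

Answer: No, x = 0 is not a counterexample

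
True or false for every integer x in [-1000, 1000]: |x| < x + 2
The claim fails at x = -1:
x = -1: LHS = |-1| = 1, RHS = (-1) + 2 = 1; 1 < 1 — FAILS

Because a single integer refutes it, the statement is false.

Answer: False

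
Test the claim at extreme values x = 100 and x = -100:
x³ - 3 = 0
x = 100: LHS = 100³ - 3 = 999997; 999997 = 0 — FAILS
x = -100: LHS = (-100)³ - 3 = -1000003; -1000003 = 0 — FAILS

Answer: No, fails for both x = 100 and x = -100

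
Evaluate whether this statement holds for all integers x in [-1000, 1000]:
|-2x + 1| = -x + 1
The claim fails at x = 1:
x = 1: LHS = |-2·1 + 1| = |-1| = 1, RHS = -1 + 1 = 0; 1 = 0 — FAILS

Because a single integer refutes it, the statement is false.

Answer: False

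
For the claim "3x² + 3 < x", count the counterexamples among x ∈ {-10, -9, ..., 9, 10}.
Counterexamples in [-10, 10]: {-10, -9, -8, -7, -6, -5, -4, -3, -2, -1, 0, 1, 2, 3, 4, 5, 6, 7, 8, 9, 10}.

Counting them gives 21 values.

Answer: 21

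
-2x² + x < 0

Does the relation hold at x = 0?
x = 0: LHS = -2·0² + 0 = 0; 0 < 0 — FAILS

The relation fails at x = 0, so x = 0 is a counterexample.

Answer: No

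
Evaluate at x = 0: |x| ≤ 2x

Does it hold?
x = 0: LHS = |0| = 0, RHS = 2·0 = 0; 0 ≤ 0 — holds

The relation is satisfied at x = 0.

Answer: Yes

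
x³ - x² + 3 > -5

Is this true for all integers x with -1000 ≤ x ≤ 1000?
The claim fails at x = -2:
x = -2: LHS = (-2)³ - (-2)² + 3 = -9; -9 > -5 — FAILS

Because a single integer refutes it, the statement is false.

Answer: False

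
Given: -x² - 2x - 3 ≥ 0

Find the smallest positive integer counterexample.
Testing positive integers:
x = 1: LHS = -1² - 2·1 - 3 = -6; -6 ≥ 0 — FAILS  ← smallest positive counterexample

Answer: x = 1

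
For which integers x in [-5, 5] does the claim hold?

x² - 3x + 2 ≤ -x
Over all integers in [-5, 5], LHS − RHS is smallest at x = 1, where it equals 1:
x = 1: LHS = 1² - 3·1 + 2 = 0; 0 ≤ -1 — FAILS
At the ends of the range:
x = -5: LHS = (-5)² - 3·(-5) + 2 = 42, RHS = -(-5) = 5; 42 ≤ 5 — FAILS
x = 5: LHS = 5² - 3·5 + 2 = 12; 12 ≤ -5 — FAILS
Hence LHS − RHS is never zero or negative, i.e. LHS > RHS throughout, so the claimed relation (≤) fails for every integer in [-5, 5].

Answer: None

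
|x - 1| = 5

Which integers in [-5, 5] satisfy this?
Holds for: {-4}
Fails for: {-5, -3, -2, -1, 0, 1, 2, 3, 4, 5}

Answer: {-4}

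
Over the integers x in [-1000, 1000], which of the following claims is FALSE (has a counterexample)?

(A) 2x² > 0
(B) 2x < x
(A) x = 0: LHS = 2·0² = 0; 0 > 0 — FAILS
(B) x = 0: LHS = 2·0 = 0; 0 < 0 — FAILS

Answer: Both A and B are false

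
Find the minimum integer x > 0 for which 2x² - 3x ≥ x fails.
Testing positive integers:
x = 1: LHS = 2·1² - 3·1 = -1; -1 ≥ 1 — FAILS  ← smallest positive counterexample

Answer: x = 1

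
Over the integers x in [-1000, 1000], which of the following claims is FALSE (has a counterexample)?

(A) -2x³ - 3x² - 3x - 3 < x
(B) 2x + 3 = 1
(A) x = -1: LHS = -2·(-1)³ - 3·(-1)² - 3·(-1) - 3 = -1; -1 < -1 — FAILS
(B) x = 0: LHS = 2·0 + 3 = 3; 3 = 1 — FAILS

Answer: Both A and B are false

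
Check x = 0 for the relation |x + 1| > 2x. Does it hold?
x = 0: LHS = |0 + 1| = |1| = 1, RHS = 2·0 = 0; 1 > 0 — holds

The relation is satisfied at x = 0.

Answer: Yes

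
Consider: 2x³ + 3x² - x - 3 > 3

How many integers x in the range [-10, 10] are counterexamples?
Counterexamples in [-10, 10]: {-10, -9, -8, -7, -6, -5, -4, -3, -2, -1, 0, 1}.

Counting them gives 12 values.

Answer: 12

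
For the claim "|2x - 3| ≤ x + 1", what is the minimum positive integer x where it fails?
Testing positive integers:
x = 1: LHS = |2·1 - 3| = |-1| = 1, RHS = 1 + 1 = 2; 1 ≤ 2 — holds
x = 2: LHS = |2·2 - 3| = |1| = 1, RHS = 2 + 1 = 3; 1 ≤ 3 — holds
x = 3: LHS = |2·3 - 3| = |3| = 3, RHS = 3 + 1 = 4; 3 ≤ 4 — holds
x = 4: LHS = |2·4 - 3| = |5| = 5, RHS = 4 + 1 = 5; 5 ≤ 5 — holds
x = 5: LHS = |2·5 - 3| = |7| = 7, RHS = 5 + 1 = 6; 7 ≤ 6 — FAILS  ← smallest positive counterexample

Answer: x = 5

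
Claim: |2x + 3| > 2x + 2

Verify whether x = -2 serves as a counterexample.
Substitute x = -2 into the relation:
x = -2: LHS = |2·(-2) + 3| = |-1| = 1, RHS = 2·(-2) + 2 = -2; 1 > -2 — holds

The relation holds at x = -2, so it is not a counterexample.

Answer: No, x = -2 is not a counterexample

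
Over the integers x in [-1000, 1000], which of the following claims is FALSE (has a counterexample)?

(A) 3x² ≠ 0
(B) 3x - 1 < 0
(A) x = 0: LHS = 3·0² = 0; 0 ≠ 0 — FAILS
(B) x = 1: LHS = 3·1 - 1 = 2; 2 < 0 — FAILS

Answer: Both A and B are false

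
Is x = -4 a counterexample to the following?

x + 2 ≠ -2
Substitute x = -4 into the relation:
x = -4: LHS = (-4) + 2 = -2; -2 ≠ -2 — FAILS

Since the claim fails at x = -4, this value is a counterexample.

Answer: Yes, x = -4 is a counterexample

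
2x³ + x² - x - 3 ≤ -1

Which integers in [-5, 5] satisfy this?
Holds for: {-5, -4, -3, -2, -1, 0, 1}
Fails for: {2, 3, 4, 5}

Answer: {-5, -4, -3, -2, -1, 0, 1}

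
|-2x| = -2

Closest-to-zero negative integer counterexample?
Testing negative integers from -1 downward:
x = -1: LHS = |-2·(-1)| = |2| = 2; 2 = -2 — FAILS  ← closest negative counterexample to 0

Answer: x = -1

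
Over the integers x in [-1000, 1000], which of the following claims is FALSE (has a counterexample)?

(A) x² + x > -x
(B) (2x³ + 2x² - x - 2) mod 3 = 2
(A) x = 0: LHS = 0² + 0 = 0, RHS = -0 = 0; 0 > 0 — FAILS
(B) x = 0: LHS = (2·0³ + 2·0² - 0 - 2) mod 3 = (-2) mod 3 = 1; 1 = 2 — FAILS

Answer: Both A and B are false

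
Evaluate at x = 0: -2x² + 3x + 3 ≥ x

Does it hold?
x = 0: LHS = -2·0² + 3·0 + 3 = 3; 3 ≥ 0 — holds

The relation is satisfied at x = 0.

Answer: Yes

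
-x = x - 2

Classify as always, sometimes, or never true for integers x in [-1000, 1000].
Holds at x = 1: RHS = 1 - 2 = -1; -1 = -1 — holds
Fails at x = 0: LHS = -0 = 0, RHS = 0 - 2 = -2; 0 = -2 — FAILS
It is satisfied by some integers in the range but not all.

Answer: Sometimes true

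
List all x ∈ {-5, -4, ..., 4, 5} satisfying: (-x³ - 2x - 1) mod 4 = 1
For a polynomial with integer coefficients, its value mod 4 depends only on x mod 4, so it suffices to check one representative of each residue class, x = 0, 1, 2, 3:
x = 0: LHS = (-0³ - 2·0 - 1) mod 4 = (-1) mod 4 = 3; 3 = 1 — FAILS
x = 1: LHS = (-1³ - 2·1 - 1) mod 4 = (-4) mod 4 = 0; 0 = 1 — FAILS
x = 2: LHS = (-2³ - 2·2 - 1) mod 4 = (-13) mod 4 = 3; 3 = 1 — FAILS
x = 3: LHS = (-3³ - 2·3 - 1) mod 4 = (-34) mod 4 = 2; 2 = 1 — FAILS
The relation fails in every residue class, so the claimed relation (=) fails for every integer in [-5, 5].

Answer: None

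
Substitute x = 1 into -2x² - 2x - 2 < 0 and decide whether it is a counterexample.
Substitute x = 1 into the relation:
x = 1: LHS = -2·1² - 2·1 - 2 = -6; -6 < 0 — holds

The relation holds at x = 1, so it is not a counterexample.

Answer: No, x = 1 is not a counterexample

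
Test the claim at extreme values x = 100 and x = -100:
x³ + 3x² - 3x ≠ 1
x = 100: LHS = 100³ + 3·100² - 3·100 = 1029700; 1029700 ≠ 1 — holds
x = -100: LHS = (-100)³ + 3·(-100)² - 3·(-100) = -969700; -969700 ≠ 1 — holds

Answer: Yes, holds for both x = 100 and x = -100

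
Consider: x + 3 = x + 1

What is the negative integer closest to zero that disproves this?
Testing negative integers from -1 downward:
x = -1: LHS = (-1) + 3 = 2, RHS = (-1) + 1 = 0; 2 = 0 — FAILS  ← closest negative counterexample to 0

Answer: x = -1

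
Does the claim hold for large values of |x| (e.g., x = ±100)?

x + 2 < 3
x = 100: LHS = 100 + 2 = 102; 102 < 3 — FAILS
x = -100: LHS = (-100) + 2 = -98; -98 < 3 — holds

Answer: Partially: fails for x = 100, holds for x = -100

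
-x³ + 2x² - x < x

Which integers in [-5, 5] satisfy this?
Holds for: {1, 2, 3, 4, 5}
Fails for: {-5, -4, -3, -2, -1, 0}

Answer: {1, 2, 3, 4, 5}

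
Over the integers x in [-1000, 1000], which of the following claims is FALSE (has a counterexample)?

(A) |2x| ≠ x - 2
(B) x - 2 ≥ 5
(A) Over all integers in [-1000, 1000], LHS − RHS is always positive; it is smallest at x = 0, where it equals 2:
x = 0: LHS = |2·0| = |0| = 0, RHS = 0 - 2 = -2; 0 ≠ -2 — holds
At the ends of the range:
x = -1000: LHS = |2·(-1000)| = |-2000| = 2000, RHS = (-1000) - 2 = -1002; 2000 ≠ -1002 — holds
x = 1000: LHS = |2·1000| = |2000| = 2000, RHS = 1000 - 2 = 998; 2000 ≠ 998 — holds
Hence LHS − RHS is never 0, i.e. the two sides are never equal, so the relation holds for every integer in [-1000, 1000].

(B) x = 0: LHS = 0 - 2 = -2; -2 ≥ 5 — FAILS

Only (B) has a counterexample.

Answer: B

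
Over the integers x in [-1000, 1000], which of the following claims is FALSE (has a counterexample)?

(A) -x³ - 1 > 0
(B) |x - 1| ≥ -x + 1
(A) x = 0: LHS = -0³ - 1 = -1; -1 > 0 — FAILS

(B) Over all integers in [-1000, 1000], LHS − RHS is smallest at x = 0, where it equals 0:
x = 0: LHS = |0 - 1| = |-1| = 1, RHS = -0 + 1 = 1; 1 ≥ 1 — holds
At the ends of the range:
x = -1000: LHS = |(-1000) - 1| = |-1001| = 1001, RHS = -(-1000) + 1 = 1001; 1001 ≥ 1001 — holds
x = 1000: LHS = |1000 - 1| = |999| = 999, RHS = -1000 + 1 = -999; 999 ≥ -999 — holds
Hence LHS − RHS is never negative, i.e. LHS ≥ RHS throughout, so the relation holds for every integer in [-1000, 1000].

Only (A) has a counterexample.

Answer: A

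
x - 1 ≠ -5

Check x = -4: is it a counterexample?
Substitute x = -4 into the relation:
x = -4: LHS = (-4) - 1 = -5; -5 ≠ -5 — FAILS

Since the claim fails at x = -4, this value is a counterexample.

Answer: Yes, x = -4 is a counterexample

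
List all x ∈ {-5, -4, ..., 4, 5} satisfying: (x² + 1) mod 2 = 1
Holds for: {-4, -2, 0, 2, 4}
Fails for: {-5, -3, -1, 1, 3, 5}

Answer: {-4, -2, 0, 2, 4}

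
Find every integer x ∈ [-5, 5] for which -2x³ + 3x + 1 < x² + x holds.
Holds for: {2, 3, 4, 5}
Fails for: {-5, -4, -3, -2, -1, 0, 1}

Answer: {2, 3, 4, 5}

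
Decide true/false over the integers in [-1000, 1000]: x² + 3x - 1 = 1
The claim fails at x = 0:
x = 0: LHS = 0² + 3·0 - 1 = -1; -1 = 1 — FAILS

Because a single integer refutes it, the statement is false.

Answer: False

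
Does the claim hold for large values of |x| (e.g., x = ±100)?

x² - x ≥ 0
x = 100: LHS = 100² - 100 = 9900; 9900 ≥ 0 — holds
x = -100: LHS = (-100)² - (-100) = 10100; 10100 ≥ 0 — holds

Answer: Yes, holds for both x = 100 and x = -100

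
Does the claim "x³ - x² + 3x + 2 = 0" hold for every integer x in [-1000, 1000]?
The claim fails at x = 0:
x = 0: LHS = 0³ - 0² + 3·0 + 2 = 2; 2 = 0 — FAILS

Because a single integer refutes it, the statement is false.

Answer: False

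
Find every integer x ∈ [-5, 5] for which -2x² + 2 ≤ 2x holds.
Holds for: {-5, -4, -3, -2, 1, 2, 3, 4, 5}
Fails for: {-1, 0}

Answer: {-5, -4, -3, -2, 1, 2, 3, 4, 5}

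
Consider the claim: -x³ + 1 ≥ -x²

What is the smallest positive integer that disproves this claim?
Testing positive integers:
x = 1: LHS = -1³ + 1 = 0, RHS = -1² = -1; 0 ≥ -1 — holds
x = 2: LHS = -2³ + 1 = -7, RHS = -2² = -4; -7 ≥ -4 — FAILS  ← smallest positive counterexample

Answer: x = 2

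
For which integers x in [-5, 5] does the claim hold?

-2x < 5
Holds for: {-2, -1, 0, 1, 2, 3, 4, 5}
Fails for: {-5, -4, -3}

Answer: {-2, -1, 0, 1, 2, 3, 4, 5}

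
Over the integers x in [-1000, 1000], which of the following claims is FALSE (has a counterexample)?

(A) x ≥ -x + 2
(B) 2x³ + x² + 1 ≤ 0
(A) x = 0: RHS = -0 + 2 = 2; 0 ≥ 2 — FAILS
(B) x = 0: LHS = 2·0³ + 0² + 1 = 1; 1 ≤ 0 — FAILS

Answer: Both A and B are false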